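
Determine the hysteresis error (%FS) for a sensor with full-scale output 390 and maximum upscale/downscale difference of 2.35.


Hysteresis = (max difference / full scale) * 100%.
H = (2.35 / 390) * 100
H = 0.603 %FS

0.603 %FS


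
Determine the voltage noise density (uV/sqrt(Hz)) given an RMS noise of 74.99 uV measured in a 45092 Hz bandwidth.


Noise spectral density = Vrms / sqrt(BW).
NSD = 74.99 / sqrt(45092)
NSD = 74.99 / 212.3488
NSD = 0.3531 uV/sqrt(Hz)

0.3531 uV/sqrt(Hz)


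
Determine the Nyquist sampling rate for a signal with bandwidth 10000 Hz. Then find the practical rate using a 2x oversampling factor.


By Nyquist theorem, fs_min = 2 * fmax.
fs_min = 2 * 10000 = 20000 Hz
Practical rate = 2 * fs_min = 2 * 20000 = 40000 Hz

fs_min = 20000 Hz, fs_practical = 40000 Hz


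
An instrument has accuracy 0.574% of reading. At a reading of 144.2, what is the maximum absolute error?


Absolute error = (accuracy% / 100) * reading.
Error = (0.574 / 100) * 144.2
Error = 0.00574 * 144.2
Error = 0.8277

0.8277


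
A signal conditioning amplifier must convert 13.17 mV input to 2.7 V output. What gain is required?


Gain = Vout / Vin (converting to same units).
G = 2.7 V / 13.17 mV
G = 2700.0 mV / 13.17 mV
G = 205.01

205.01


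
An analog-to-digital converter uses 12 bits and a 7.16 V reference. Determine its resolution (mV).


The resolution (LSB) of an ADC is Vref / 2^n.
LSB = 7.16 / 2^12
LSB = 7.16 / 4096
LSB = 0.00174805 V = 1.74804688 mV

1.74804688 mV


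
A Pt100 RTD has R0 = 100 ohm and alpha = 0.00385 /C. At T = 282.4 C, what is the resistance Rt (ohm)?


The RTD equation: Rt = R0 * (1 + alpha * T).
Rt = 100 * (1 + 0.00385 * 282.4)
Rt = 100 * (1 + 1.08724)
Rt = 100 * 2.08724
Rt = 208.724 ohm

208.724 ohm


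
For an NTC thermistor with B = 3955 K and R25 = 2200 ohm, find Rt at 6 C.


NTC thermistor equation: Rt = R25 * exp(B * (1/T - 1/T25)).
T in Kelvin: 279.15 K, T25 = 298.15 K
1/T - 1/T25 = 1/279.15 - 1/298.15 = 0.00022829
B * (1/T - 1/T25) = 3955 * 0.00022829 = 0.9029
Rt = 2200 * exp(0.9029) = 5426.7 ohm

5426.7 ohm


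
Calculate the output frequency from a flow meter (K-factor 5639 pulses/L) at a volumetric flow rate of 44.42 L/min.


Frequency = K * Q / 60 (converting L/min to L/s).
f = 5639 * 44.42 / 60
f = 250484.38 / 60
f = 4174.74 Hz

4174.74 Hz


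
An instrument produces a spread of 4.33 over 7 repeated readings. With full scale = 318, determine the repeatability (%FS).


Repeatability = (spread / full scale) * 100%.
R = (4.33 / 318) * 100
R = 1.362 %FS

1.362 %FS


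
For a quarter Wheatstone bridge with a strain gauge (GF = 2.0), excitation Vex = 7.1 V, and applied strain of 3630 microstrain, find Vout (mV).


Quarter bridge output: Vout = (GF * epsilon * Vex) / 4.
Vout = (2.0 * 3630e-6 * 7.1) / 4
Vout = 0.051546 / 4 V
Vout = 0.0128865 V = 12.8865 mV

12.8865 mV


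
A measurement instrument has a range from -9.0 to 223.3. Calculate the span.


Span = upper range - lower range.
Span = 223.3 - (-9.0)
Span = 232.3

232.3


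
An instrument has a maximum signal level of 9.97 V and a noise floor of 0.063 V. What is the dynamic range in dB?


Dynamic range = 20 * log10(Vmax / Vnoise).
DR = 20 * log10(9.97 / 0.063)
DR = 20 * log10(158.25)
DR = 43.99 dB

43.99 dB


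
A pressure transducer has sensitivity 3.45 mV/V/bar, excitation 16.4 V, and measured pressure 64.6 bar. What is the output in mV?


Output = sensitivity * Vex * P.
Vout = 3.45 * 16.4 * 64.6
Vout = 56.58 * 64.6
Vout = 3655.07 mV

3655.07 mV


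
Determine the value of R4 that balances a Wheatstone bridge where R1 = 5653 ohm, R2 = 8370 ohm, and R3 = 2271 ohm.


At balance: R1*R4 = R2*R3, so R4 = R2*R3/R1.
R4 = 8370 * 2271 / 5653
R4 = 19008270 / 5653
R4 = 3362.51 ohm

3362.51 ohm


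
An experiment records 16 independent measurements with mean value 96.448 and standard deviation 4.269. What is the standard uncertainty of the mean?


The standard uncertainty for Type A evaluation is u = s / sqrt(n).
u = 4.269 / sqrt(16)
u = 4.269 / 4.0
u = 1.0673

1.0673


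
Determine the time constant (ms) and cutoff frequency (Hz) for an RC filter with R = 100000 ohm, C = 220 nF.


Time constant: tau = R * C.
tau = 100000 * 2.20e-07 = 0.022 s
tau = 22.0 ms
Cutoff frequency: fc = 1 / (2*pi*R*C).
fc = 1 / (2*pi*0.022) = 7.23 Hz

tau = 22.0 ms, fc = 7.23 Hz


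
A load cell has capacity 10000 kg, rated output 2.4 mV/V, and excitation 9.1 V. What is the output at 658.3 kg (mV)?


Vout = rated_output * Vex * (load / capacity).
Vout = 2.4 * 9.1 * (658.3 / 10000)
Vout = 2.4 * 9.1 * 0.06583
Vout = 1.438 mV

1.438 mV


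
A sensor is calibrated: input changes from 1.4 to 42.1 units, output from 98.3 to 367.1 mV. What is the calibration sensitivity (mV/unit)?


Sensitivity = (y2 - y1) / (x2 - x1).
S = (367.1 - 98.3) / (42.1 - 1.4)
S = 268.8 / 40.7
S = 6.6044 mV/unit

6.6044 mV/unit


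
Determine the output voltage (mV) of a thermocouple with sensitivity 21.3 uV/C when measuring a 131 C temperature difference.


The thermocouple output V = sensitivity * dT.
V = 21.3 uV/C * 131 C
V = 2790.3 uV
V = 2.79 mV

2.79 mV


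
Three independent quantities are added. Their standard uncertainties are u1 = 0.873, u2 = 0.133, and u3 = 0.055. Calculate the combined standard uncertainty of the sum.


For a sum of independent quantities, uc = sqrt(u1^2 + u2^2 + u3^2).
uc = sqrt(0.873^2 + 0.133^2 + 0.055^2)
uc = sqrt(0.762129 + 0.017689 + 0.003025)
uc = 0.8848

0.8848


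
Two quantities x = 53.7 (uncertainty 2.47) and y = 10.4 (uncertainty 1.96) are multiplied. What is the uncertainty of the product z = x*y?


For a product z = x*y, the relative uncertainty is:
uz/z = sqrt((ux/x)^2 + (uy/y)^2)
Relative uncertainties: ux/x = 2.47/53.7 = 0.045996
uy/y = 1.96/10.4 = 0.188462
z = 53.7 * 10.4 = 558.5
uz = 558.5 * sqrt(0.045996^2 + 0.188462^2) = 108.341

108.341


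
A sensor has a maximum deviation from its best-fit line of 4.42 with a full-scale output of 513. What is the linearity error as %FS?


Linearity error = (max deviation / full scale) * 100%.
Linearity = (4.42 / 513) * 100
Linearity = 0.862 %FS

0.862 %FS


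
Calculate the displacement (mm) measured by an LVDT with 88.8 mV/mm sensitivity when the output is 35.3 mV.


Displacement = Vout / sensitivity.
d = 35.3 / 88.8
d = 0.398 mm

0.398 mm


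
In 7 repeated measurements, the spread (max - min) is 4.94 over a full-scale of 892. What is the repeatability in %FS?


Repeatability = (spread / full scale) * 100%.
R = (4.94 / 892) * 100
R = 0.554 %FS

0.554 %FS


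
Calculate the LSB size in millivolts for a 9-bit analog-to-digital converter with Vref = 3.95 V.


The resolution (LSB) of an ADC is Vref / 2^n.
LSB = 3.95 / 2^9
LSB = 3.95 / 512
LSB = 0.00771484 V = 7.71484375 mV

7.71484375 mV


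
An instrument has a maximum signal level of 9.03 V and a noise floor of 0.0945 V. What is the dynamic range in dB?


Dynamic range = 20 * log10(Vmax / Vnoise).
DR = 20 * log10(9.03 / 0.0945)
DR = 20 * log10(95.56)
DR = 39.61 dB

39.61 dB


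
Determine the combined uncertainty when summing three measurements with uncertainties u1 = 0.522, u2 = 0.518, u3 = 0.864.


For a sum of independent quantities, uc = sqrt(u1^2 + u2^2 + u3^2).
uc = sqrt(0.522^2 + 0.518^2 + 0.864^2)
uc = sqrt(0.272484 + 0.268324 + 0.746496)
uc = 1.1346

1.1346


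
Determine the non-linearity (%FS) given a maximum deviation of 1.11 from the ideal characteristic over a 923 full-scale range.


Linearity error = (max deviation / full scale) * 100%.
Linearity = (1.11 / 923) * 100
Linearity = 0.12 %FS

0.12 %FS


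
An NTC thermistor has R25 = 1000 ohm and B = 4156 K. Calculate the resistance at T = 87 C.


NTC thermistor equation: Rt = R25 * exp(B * (1/T - 1/T25)).
T in Kelvin: 360.15 K, T25 = 298.15 K
1/T - 1/T25 = 1/360.15 - 1/298.15 = -0.0005774
B * (1/T - 1/T25) = 4156 * -0.0005774 = -2.3997
Rt = 1000 * exp(-2.3997) = 90.7 ohm

90.7 ohm


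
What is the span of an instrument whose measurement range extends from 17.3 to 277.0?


Span = upper range - lower range.
Span = 277.0 - (17.3)
Span = 259.7

259.7


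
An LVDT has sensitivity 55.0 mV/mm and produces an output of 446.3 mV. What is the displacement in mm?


Displacement = Vout / sensitivity.
d = 446.3 / 55.0
d = 8.115 mm

8.115 mm


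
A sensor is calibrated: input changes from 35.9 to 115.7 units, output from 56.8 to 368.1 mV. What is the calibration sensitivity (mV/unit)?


Sensitivity = (y2 - y1) / (x2 - x1).
S = (368.1 - 56.8) / (115.7 - 35.9)
S = 311.3 / 79.8
S = 3.901 mV/unit

3.901 mV/unit


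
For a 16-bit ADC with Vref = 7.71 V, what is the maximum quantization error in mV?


The maximum quantization error is +/- LSB/2.
LSB = Vref / 2^n = 7.71 / 65536 = 0.00011765 V
Max error = LSB / 2 = 0.00011765 / 2 = 5.882e-05 V
Max error = 0.0588 mV

0.0588 mV


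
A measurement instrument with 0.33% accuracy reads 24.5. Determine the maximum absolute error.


Absolute error = (accuracy% / 100) * reading.
Error = (0.33 / 100) * 24.5
Error = 0.0033 * 24.5
Error = 0.0809

0.0809


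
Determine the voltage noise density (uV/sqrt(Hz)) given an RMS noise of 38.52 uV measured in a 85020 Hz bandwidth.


Noise spectral density = Vrms / sqrt(BW).
NSD = 38.52 / sqrt(85020)
NSD = 38.52 / 291.5819
NSD = 0.1321 uV/sqrt(Hz)

0.1321 uV/sqrt(Hz)


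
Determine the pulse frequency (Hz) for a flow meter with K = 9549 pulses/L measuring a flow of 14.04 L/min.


Frequency = K * Q / 60 (converting L/min to L/s).
f = 9549 * 14.04 / 60
f = 134067.96 / 60
f = 2234.47 Hz

2234.47 Hz


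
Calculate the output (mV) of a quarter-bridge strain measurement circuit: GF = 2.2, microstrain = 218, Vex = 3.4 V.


Quarter bridge output: Vout = (GF * epsilon * Vex) / 4.
Vout = (2.2 * 218e-6 * 3.4) / 4
Vout = 0.00163064 / 4 V
Vout = 0.00040766 V = 0.4077 mV

0.4077 mV


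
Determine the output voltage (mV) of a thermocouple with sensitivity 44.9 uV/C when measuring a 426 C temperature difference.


The thermocouple output V = sensitivity * dT.
V = 44.9 uV/C * 426 C
V = 19127.4 uV
V = 19.127 mV

19.127 mV


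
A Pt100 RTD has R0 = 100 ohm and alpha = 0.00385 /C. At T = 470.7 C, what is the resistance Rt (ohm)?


The RTD equation: Rt = R0 * (1 + alpha * T).
Rt = 100 * (1 + 0.00385 * 470.7)
Rt = 100 * (1 + 1.812195)
Rt = 100 * 2.812195
Rt = 281.219 ohm

281.219 ohm


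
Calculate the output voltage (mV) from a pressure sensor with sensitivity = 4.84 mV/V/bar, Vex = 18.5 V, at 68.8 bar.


Output = sensitivity * Vex * P.
Vout = 4.84 * 18.5 * 68.8
Vout = 89.54 * 68.8
Vout = 6160.35 mV

6160.35 mV


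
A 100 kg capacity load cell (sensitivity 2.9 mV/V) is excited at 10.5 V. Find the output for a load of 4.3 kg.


Vout = rated_output * Vex * (load / capacity).
Vout = 2.9 * 10.5 * (4.3 / 100)
Vout = 2.9 * 10.5 * 0.043
Vout = 1.309 mV

1.309 mV


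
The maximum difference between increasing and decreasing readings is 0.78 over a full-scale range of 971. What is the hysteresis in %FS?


Hysteresis = (max difference / full scale) * 100%.
H = (0.78 / 971) * 100
H = 0.08 %FS

0.08 %FS


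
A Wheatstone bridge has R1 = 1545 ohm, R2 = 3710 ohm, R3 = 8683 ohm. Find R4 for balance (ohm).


At balance: R1*R4 = R2*R3, so R4 = R2*R3/R1.
R4 = 3710 * 8683 / 1545
R4 = 32213930 / 1545
R4 = 20850.44 ohm

20850.44 ohm


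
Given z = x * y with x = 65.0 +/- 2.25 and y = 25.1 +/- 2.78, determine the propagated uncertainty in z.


For a product z = x*y, the relative uncertainty is:
uz/z = sqrt((ux/x)^2 + (uy/y)^2)
Relative uncertainties: ux/x = 2.25/65.0 = 0.034615
uy/y = 2.78/25.1 = 0.110757
z = 65.0 * 25.1 = 1631.5
uz = 1631.5 * sqrt(0.034615^2 + 0.110757^2) = 189.32

189.32


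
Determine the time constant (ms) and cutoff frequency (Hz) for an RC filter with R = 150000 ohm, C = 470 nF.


Time constant: tau = R * C.
tau = 150000 * 4.70e-07 = 0.0705 s
tau = 70.5 ms
Cutoff frequency: fc = 1 / (2*pi*R*C).
fc = 1 / (2*pi*0.0705) = 2.26 Hz

tau = 70.5 ms, fc = 2.26 Hz


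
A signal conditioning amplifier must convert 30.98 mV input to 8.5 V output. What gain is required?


Gain = Vout / Vin (converting to same units).
G = 8.5 V / 30.98 mV
G = 8500.0 mV / 30.98 mV
G = 274.37

274.37


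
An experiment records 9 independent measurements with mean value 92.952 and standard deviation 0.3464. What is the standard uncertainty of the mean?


The standard uncertainty for Type A evaluation is u = s / sqrt(n).
u = 0.3464 / sqrt(9)
u = 0.3464 / 3.0
u = 0.1155

0.1155


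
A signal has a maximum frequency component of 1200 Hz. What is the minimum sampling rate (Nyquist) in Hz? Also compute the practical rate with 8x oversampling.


By Nyquist theorem, fs_min = 2 * fmax.
fs_min = 2 * 1200 = 2400 Hz
Practical rate = 8 * fs_min = 8 * 2400 = 19200 Hz

fs_min = 2400 Hz, fs_practical = 19200 Hz


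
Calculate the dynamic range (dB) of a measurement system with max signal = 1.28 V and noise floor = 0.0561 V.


Dynamic range = 20 * log10(Vmax / Vnoise).
DR = 20 * log10(1.28 / 0.0561)
DR = 20 * log10(22.82)
DR = 27.16 dB

27.16 dB


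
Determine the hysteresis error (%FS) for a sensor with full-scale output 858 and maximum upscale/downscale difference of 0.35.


Hysteresis = (max difference / full scale) * 100%.
H = (0.35 / 858) * 100
H = 0.041 %FS

0.041 %FS


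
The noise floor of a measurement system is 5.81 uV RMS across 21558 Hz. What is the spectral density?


Noise spectral density = Vrms / sqrt(BW).
NSD = 5.81 / sqrt(21558)
NSD = 5.81 / 146.8264
NSD = 0.0396 uV/sqrt(Hz)

0.0396 uV/sqrt(Hz)


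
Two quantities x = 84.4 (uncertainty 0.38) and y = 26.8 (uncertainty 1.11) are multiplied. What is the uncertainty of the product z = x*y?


For a product z = x*y, the relative uncertainty is:
uz/z = sqrt((ux/x)^2 + (uy/y)^2)
Relative uncertainties: ux/x = 0.38/84.4 = 0.004502
uy/y = 1.11/26.8 = 0.041418
z = 84.4 * 26.8 = 2261.9
uz = 2261.9 * sqrt(0.004502^2 + 0.041418^2) = 94.236

94.236


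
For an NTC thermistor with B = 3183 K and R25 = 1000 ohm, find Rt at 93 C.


NTC thermistor equation: Rt = R25 * exp(B * (1/T - 1/T25)).
T in Kelvin: 366.15 K, T25 = 298.15 K
1/T - 1/T25 = 1/366.15 - 1/298.15 = -0.0006229
B * (1/T - 1/T25) = 3183 * -0.0006229 = -1.9827
Rt = 1000 * exp(-1.9827) = 137.7 ohm

137.7 ohm


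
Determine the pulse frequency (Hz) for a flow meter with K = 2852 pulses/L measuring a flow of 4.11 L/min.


Frequency = K * Q / 60 (converting L/min to L/s).
f = 2852 * 4.11 / 60
f = 11721.72 / 60
f = 195.36 Hz

195.36 Hz


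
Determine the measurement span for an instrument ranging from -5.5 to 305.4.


Span = upper range - lower range.
Span = 305.4 - (-5.5)
Span = 310.9

310.9


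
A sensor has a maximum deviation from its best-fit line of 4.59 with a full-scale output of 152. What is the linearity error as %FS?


Linearity error = (max deviation / full scale) * 100%.
Linearity = (4.59 / 152) * 100
Linearity = 3.02 %FS

3.02 %FS


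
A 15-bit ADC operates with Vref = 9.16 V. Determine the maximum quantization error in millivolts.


The maximum quantization error is +/- LSB/2.
LSB = Vref / 2^n = 9.16 / 32768 = 0.00027954 V
Max error = LSB / 2 = 0.00027954 / 2 = 0.00013977 V
Max error = 0.1398 mV

0.1398 mV


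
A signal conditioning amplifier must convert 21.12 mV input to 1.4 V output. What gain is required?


Gain = Vout / Vin (converting to same units).
G = 1.4 V / 21.12 mV
G = 1400.0 mV / 21.12 mV
G = 66.29

66.29


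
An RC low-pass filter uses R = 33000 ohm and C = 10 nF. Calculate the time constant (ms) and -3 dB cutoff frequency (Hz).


Time constant: tau = R * C.
tau = 33000 * 1.00e-08 = 0.00033 s
tau = 0.33 ms
Cutoff frequency: fc = 1 / (2*pi*R*C).
fc = 1 / (2*pi*0.00033) = 482.29 Hz

tau = 0.33 ms, fc = 482.29 Hz


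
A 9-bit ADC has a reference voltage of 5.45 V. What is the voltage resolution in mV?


The resolution (LSB) of an ADC is Vref / 2^n.
LSB = 5.45 / 2^9
LSB = 5.45 / 512
LSB = 0.01064453 V = 10.64453125 mV

10.64453125 mV


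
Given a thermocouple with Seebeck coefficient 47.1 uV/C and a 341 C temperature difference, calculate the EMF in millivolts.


The thermocouple output V = sensitivity * dT.
V = 47.1 uV/C * 341 C
V = 16061.1 uV
V = 16.061 mV

16.061 mV


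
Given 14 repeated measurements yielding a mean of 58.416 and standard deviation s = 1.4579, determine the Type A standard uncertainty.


The standard uncertainty for Type A evaluation is u = s / sqrt(n).
u = 1.4579 / sqrt(14)
u = 1.4579 / 3.7417
u = 0.3896

0.3896


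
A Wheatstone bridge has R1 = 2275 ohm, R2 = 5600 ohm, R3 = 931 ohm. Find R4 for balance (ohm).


At balance: R1*R4 = R2*R3, so R4 = R2*R3/R1.
R4 = 5600 * 931 / 2275
R4 = 5213600 / 2275
R4 = 2291.69 ohm

2291.69 ohm


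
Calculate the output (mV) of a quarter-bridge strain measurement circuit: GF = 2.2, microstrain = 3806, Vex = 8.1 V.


Quarter bridge output: Vout = (GF * epsilon * Vex) / 4.
Vout = (2.2 * 3806e-6 * 8.1) / 4
Vout = 0.06782292 / 4 V
Vout = 0.01695573 V = 16.9557 mV

16.9557 mV


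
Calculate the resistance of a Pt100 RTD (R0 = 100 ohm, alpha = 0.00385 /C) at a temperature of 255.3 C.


The RTD equation: Rt = R0 * (1 + alpha * T).
Rt = 100 * (1 + 0.00385 * 255.3)
Rt = 100 * (1 + 0.982905)
Rt = 100 * 1.982905
Rt = 198.291 ohm

198.291 ohm


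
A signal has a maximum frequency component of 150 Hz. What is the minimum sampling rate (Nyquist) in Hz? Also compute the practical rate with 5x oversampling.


By Nyquist theorem, fs_min = 2 * fmax.
fs_min = 2 * 150 = 300 Hz
Practical rate = 5 * fs_min = 5 * 300 = 1500 Hz

fs_min = 300 Hz, fs_practical = 1500 Hz


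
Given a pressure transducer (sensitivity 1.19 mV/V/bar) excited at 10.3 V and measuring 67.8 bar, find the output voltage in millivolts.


Output = sensitivity * Vex * P.
Vout = 1.19 * 10.3 * 67.8
Vout = 12.257 * 67.8
Vout = 831.02 mV

831.02 mV


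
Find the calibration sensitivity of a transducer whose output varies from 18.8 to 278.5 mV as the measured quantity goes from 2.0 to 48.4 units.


Sensitivity = (y2 - y1) / (x2 - x1).
S = (278.5 - 18.8) / (48.4 - 2.0)
S = 259.7 / 46.4
S = 5.597 mV/unit

5.597 mV/unit


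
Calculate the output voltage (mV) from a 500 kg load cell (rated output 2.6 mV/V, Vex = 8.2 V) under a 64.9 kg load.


Vout = rated_output * Vex * (load / capacity).
Vout = 2.6 * 8.2 * (64.9 / 500)
Vout = 2.6 * 8.2 * 0.1298
Vout = 2.767 mV

2.767 mV


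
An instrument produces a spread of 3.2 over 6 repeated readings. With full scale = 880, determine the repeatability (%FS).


Repeatability = (spread / full scale) * 100%.
R = (3.2 / 880) * 100
R = 0.364 %FS

0.364 %FS


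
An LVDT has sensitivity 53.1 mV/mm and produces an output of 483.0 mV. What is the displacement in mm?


Displacement = Vout / sensitivity.
d = 483.0 / 53.1
d = 9.096 mm

9.096 mm


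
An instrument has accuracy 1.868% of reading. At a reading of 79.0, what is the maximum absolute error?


Absolute error = (accuracy% / 100) * reading.
Error = (1.868 / 100) * 79.0
Error = 0.01868 * 79.0
Error = 1.4757

1.4757


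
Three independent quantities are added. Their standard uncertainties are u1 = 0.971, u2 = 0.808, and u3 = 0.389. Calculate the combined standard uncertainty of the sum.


For a sum of independent quantities, uc = sqrt(u1^2 + u2^2 + u3^2).
uc = sqrt(0.971^2 + 0.808^2 + 0.389^2)
uc = sqrt(0.942841 + 0.652864 + 0.151321)
uc = 1.3218

1.3218


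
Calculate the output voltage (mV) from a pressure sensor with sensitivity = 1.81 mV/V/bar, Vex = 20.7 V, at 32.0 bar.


Output = sensitivity * Vex * P.
Vout = 1.81 * 20.7 * 32.0
Vout = 37.467 * 32.0
Vout = 1198.94 mV

1198.94 mV


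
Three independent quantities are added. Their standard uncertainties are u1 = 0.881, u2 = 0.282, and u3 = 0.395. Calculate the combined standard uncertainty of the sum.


For a sum of independent quantities, uc = sqrt(u1^2 + u2^2 + u3^2).
uc = sqrt(0.881^2 + 0.282^2 + 0.395^2)
uc = sqrt(0.776161 + 0.079524 + 0.156025)
uc = 1.0058

1.0058


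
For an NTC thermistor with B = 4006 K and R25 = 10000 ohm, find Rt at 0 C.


NTC thermistor equation: Rt = R25 * exp(B * (1/T - 1/T25)).
T in Kelvin: 273.15 K, T25 = 298.15 K
1/T - 1/T25 = 1/273.15 - 1/298.15 = 0.00030698
B * (1/T - 1/T25) = 4006 * 0.00030698 = 1.2297
Rt = 10000 * exp(1.2297) = 34203.6 ohm

34203.6 ohm


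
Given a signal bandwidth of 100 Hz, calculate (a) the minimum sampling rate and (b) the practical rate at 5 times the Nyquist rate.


By Nyquist theorem, fs_min = 2 * fmax.
fs_min = 2 * 100 = 200 Hz
Practical rate = 5 * fs_min = 5 * 200 = 1000 Hz

fs_min = 200 Hz, fs_practical = 1000 Hz


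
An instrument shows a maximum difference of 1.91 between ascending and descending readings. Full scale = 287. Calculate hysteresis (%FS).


Hysteresis = (max difference / full scale) * 100%.
H = (1.91 / 287) * 100
H = 0.666 %FS

0.666 %FS


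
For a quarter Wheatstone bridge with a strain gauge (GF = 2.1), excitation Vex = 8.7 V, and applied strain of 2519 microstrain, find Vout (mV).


Quarter bridge output: Vout = (GF * epsilon * Vex) / 4.
Vout = (2.1 * 2519e-6 * 8.7) / 4
Vout = 0.04602213 / 4 V
Vout = 0.01150553 V = 11.5055 mV

11.5055 mV


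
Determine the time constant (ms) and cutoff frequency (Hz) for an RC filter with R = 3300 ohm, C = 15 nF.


Time constant: tau = R * C.
tau = 3300 * 1.50e-08 = 4.95e-05 s
tau = 0.0495 ms
Cutoff frequency: fc = 1 / (2*pi*R*C).
fc = 1 / (2*pi*4.95e-05) = 3215.25 Hz

tau = 0.0495 ms, fc = 3215.25 Hz


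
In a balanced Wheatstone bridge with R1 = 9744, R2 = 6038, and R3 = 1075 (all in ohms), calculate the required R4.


At balance: R1*R4 = R2*R3, so R4 = R2*R3/R1.
R4 = 6038 * 1075 / 9744
R4 = 6490850 / 9744
R4 = 666.14 ohm

666.14 ohm


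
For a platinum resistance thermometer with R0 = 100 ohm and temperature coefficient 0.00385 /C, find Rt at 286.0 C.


The RTD equation: Rt = R0 * (1 + alpha * T).
Rt = 100 * (1 + 0.00385 * 286.0)
Rt = 100 * (1 + 1.1011)
Rt = 100 * 2.1011
Rt = 210.11 ohm

210.11 ohm


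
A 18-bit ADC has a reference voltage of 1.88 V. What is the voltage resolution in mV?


The resolution (LSB) of an ADC is Vref / 2^n.
LSB = 1.88 / 2^18
LSB = 1.88 / 262144
LSB = 7.17e-06 V = 0.00717163 mV

0.00717163 mV


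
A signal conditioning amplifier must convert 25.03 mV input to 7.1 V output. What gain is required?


Gain = Vout / Vin (converting to same units).
G = 7.1 V / 25.03 mV
G = 7100.0 mV / 25.03 mV
G = 283.66

283.66


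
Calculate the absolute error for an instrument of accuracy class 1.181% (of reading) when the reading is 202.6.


Absolute error = (accuracy% / 100) * reading.
Error = (1.181 / 100) * 202.6
Error = 0.01181 * 202.6
Error = 2.3927

2.3927


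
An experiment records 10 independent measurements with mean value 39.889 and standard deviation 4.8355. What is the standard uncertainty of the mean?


The standard uncertainty for Type A evaluation is u = s / sqrt(n).
u = 4.8355 / sqrt(10)
u = 4.8355 / 3.1623
u = 1.5291

1.5291


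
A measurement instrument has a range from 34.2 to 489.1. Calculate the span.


Span = upper range - lower range.
Span = 489.1 - (34.2)
Span = 454.9

454.9


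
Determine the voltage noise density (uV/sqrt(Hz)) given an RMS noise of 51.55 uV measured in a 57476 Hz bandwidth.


Noise spectral density = Vrms / sqrt(BW).
NSD = 51.55 / sqrt(57476)
NSD = 51.55 / 239.7415
NSD = 0.215 uV/sqrt(Hz)

0.215 uV/sqrt(Hz)


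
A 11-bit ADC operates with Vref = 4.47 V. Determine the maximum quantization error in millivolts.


The maximum quantization error is +/- LSB/2.
LSB = Vref / 2^n = 4.47 / 2048 = 0.00218262 V
Max error = LSB / 2 = 0.00218262 / 2 = 0.00109131 V
Max error = 1.0913 mV

1.0913 mV


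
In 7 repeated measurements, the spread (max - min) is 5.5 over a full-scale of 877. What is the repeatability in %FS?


Repeatability = (spread / full scale) * 100%.
R = (5.5 / 877) * 100
R = 0.627 %FS

0.627 %FS


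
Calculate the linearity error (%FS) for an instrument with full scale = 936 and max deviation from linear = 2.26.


Linearity error = (max deviation / full scale) * 100%.
Linearity = (2.26 / 936) * 100
Linearity = 0.241 %FS

0.241 %FS


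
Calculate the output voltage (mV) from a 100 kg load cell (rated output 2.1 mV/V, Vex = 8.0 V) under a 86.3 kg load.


Vout = rated_output * Vex * (load / capacity).
Vout = 2.1 * 8.0 * (86.3 / 100)
Vout = 2.1 * 8.0 * 0.863
Vout = 14.498 mV

14.498 mV


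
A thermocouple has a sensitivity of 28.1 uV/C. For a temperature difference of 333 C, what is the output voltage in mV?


The thermocouple output V = sensitivity * dT.
V = 28.1 uV/C * 333 C
V = 9357.3 uV
V = 9.357 mV

9.357 mV


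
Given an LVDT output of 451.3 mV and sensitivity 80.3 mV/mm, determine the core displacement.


Displacement = Vout / sensitivity.
d = 451.3 / 80.3
d = 5.62 mm

5.62 mm


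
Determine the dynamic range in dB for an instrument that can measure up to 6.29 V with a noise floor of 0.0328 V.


Dynamic range = 20 * log10(Vmax / Vnoise).
DR = 20 * log10(6.29 / 0.0328)
DR = 20 * log10(191.77)
DR = 45.66 dB

45.66 dB


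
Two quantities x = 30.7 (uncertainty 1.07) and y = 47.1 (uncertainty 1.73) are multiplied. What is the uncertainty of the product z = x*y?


For a product z = x*y, the relative uncertainty is:
uz/z = sqrt((ux/x)^2 + (uy/y)^2)
Relative uncertainties: ux/x = 1.07/30.7 = 0.034853
uy/y = 1.73/47.1 = 0.03673
z = 30.7 * 47.1 = 1446.0
uz = 1446.0 * sqrt(0.034853^2 + 0.03673^2) = 73.216

73.216


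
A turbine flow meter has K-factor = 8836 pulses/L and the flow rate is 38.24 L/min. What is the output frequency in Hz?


Frequency = K * Q / 60 (converting L/min to L/s).
f = 8836 * 38.24 / 60
f = 337888.64 / 60
f = 5631.48 Hz

5631.48 Hz


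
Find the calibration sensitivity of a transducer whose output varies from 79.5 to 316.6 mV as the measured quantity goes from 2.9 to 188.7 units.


Sensitivity = (y2 - y1) / (x2 - x1).
S = (316.6 - 79.5) / (188.7 - 2.9)
S = 237.1 / 185.8
S = 1.2761 mV/unit

1.2761 mV/unit


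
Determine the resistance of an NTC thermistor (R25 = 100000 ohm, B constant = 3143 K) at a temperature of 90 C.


NTC thermistor equation: Rt = R25 * exp(B * (1/T - 1/T25)).
T in Kelvin: 363.15 K, T25 = 298.15 K
1/T - 1/T25 = 1/363.15 - 1/298.15 = -0.00060033
B * (1/T - 1/T25) = 3143 * -0.00060033 = -1.8868
Rt = 100000 * exp(-1.8868) = 15154.9 ohm

15154.9 ohm


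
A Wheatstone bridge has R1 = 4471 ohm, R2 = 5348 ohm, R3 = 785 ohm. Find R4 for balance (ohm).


At balance: R1*R4 = R2*R3, so R4 = R2*R3/R1.
R4 = 5348 * 785 / 4471
R4 = 4198180 / 4471
R4 = 938.98 ohm

938.98 ohm


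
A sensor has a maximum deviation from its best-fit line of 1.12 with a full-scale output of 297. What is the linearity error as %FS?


Linearity error = (max deviation / full scale) * 100%.
Linearity = (1.12 / 297) * 100
Linearity = 0.377 %FS

0.377 %FS


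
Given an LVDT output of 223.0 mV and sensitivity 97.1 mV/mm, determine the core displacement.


Displacement = Vout / sensitivity.
d = 223.0 / 97.1
d = 2.297 mm

2.297 mm


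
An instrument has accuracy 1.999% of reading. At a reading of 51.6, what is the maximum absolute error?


Absolute error = (accuracy% / 100) * reading.
Error = (1.999 / 100) * 51.6
Error = 0.01999 * 51.6
Error = 1.0315

1.0315


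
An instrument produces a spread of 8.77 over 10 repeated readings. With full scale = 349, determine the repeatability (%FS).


Repeatability = (spread / full scale) * 100%.
R = (8.77 / 349) * 100
R = 2.513 %FS

2.513 %FS


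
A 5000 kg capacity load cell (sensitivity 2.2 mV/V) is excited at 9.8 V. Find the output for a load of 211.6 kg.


Vout = rated_output * Vex * (load / capacity).
Vout = 2.2 * 9.8 * (211.6 / 5000)
Vout = 2.2 * 9.8 * 0.04232
Vout = 0.912 mV

0.912 mV


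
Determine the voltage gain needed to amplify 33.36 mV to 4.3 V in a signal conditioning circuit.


Gain = Vout / Vin (converting to same units).
G = 4.3 V / 33.36 mV
G = 4300.0 mV / 33.36 mV
G = 128.9

128.9


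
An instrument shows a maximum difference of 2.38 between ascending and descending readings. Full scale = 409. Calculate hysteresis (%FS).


Hysteresis = (max difference / full scale) * 100%.
H = (2.38 / 409) * 100
H = 0.582 %FS

0.582 %FS


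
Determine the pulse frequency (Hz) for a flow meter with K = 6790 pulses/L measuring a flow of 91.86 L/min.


Frequency = K * Q / 60 (converting L/min to L/s).
f = 6790 * 91.86 / 60
f = 623729.4 / 60
f = 10395.49 Hz

10395.49 Hz


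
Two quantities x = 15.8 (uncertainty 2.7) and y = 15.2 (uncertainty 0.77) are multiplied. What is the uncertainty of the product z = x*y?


For a product z = x*y, the relative uncertainty is:
uz/z = sqrt((ux/x)^2 + (uy/y)^2)
Relative uncertainties: ux/x = 2.7/15.8 = 0.170886
uy/y = 0.77/15.2 = 0.050658
z = 15.8 * 15.2 = 240.2
uz = 240.2 * sqrt(0.170886^2 + 0.050658^2) = 42.805

42.805


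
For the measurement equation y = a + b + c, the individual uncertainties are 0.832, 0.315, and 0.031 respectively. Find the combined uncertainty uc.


For a sum of independent quantities, uc = sqrt(u1^2 + u2^2 + u3^2).
uc = sqrt(0.832^2 + 0.315^2 + 0.031^2)
uc = sqrt(0.692224 + 0.099225 + 0.000961)
uc = 0.8902

0.8902


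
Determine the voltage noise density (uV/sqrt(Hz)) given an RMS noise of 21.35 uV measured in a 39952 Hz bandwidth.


Noise spectral density = Vrms / sqrt(BW).
NSD = 21.35 / sqrt(39952)
NSD = 21.35 / 199.88
NSD = 0.1068 uV/sqrt(Hz)

0.1068 uV/sqrt(Hz)


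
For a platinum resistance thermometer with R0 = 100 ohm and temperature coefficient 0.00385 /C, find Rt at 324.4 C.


The RTD equation: Rt = R0 * (1 + alpha * T).
Rt = 100 * (1 + 0.00385 * 324.4)
Rt = 100 * (1 + 1.24894)
Rt = 100 * 2.24894
Rt = 224.894 ohm

224.894 ohm


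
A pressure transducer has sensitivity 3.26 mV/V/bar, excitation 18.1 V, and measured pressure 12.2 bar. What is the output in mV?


Output = sensitivity * Vex * P.
Vout = 3.26 * 18.1 * 12.2
Vout = 59.006 * 12.2
Vout = 719.87 mV

719.87 mV


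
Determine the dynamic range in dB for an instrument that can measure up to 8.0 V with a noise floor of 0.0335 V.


Dynamic range = 20 * log10(Vmax / Vnoise).
DR = 20 * log10(8.0 / 0.0335)
DR = 20 * log10(238.81)
DR = 47.56 dB

47.56 dB


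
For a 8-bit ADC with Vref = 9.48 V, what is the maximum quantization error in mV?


The maximum quantization error is +/- LSB/2.
LSB = Vref / 2^n = 9.48 / 256 = 0.03703125 V
Max error = LSB / 2 = 0.03703125 / 2 = 0.01851563 V
Max error = 18.5156 mV

18.5156 mV


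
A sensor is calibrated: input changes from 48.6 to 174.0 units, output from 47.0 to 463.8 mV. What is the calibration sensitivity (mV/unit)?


Sensitivity = (y2 - y1) / (x2 - x1).
S = (463.8 - 47.0) / (174.0 - 48.6)
S = 416.8 / 125.4
S = 3.3238 mV/unit

3.3238 mV/unit


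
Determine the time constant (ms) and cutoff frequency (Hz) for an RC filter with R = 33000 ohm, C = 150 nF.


Time constant: tau = R * C.
tau = 33000 * 1.50e-07 = 0.00495 s
tau = 4.95 ms
Cutoff frequency: fc = 1 / (2*pi*R*C).
fc = 1 / (2*pi*0.00495) = 32.15 Hz

tau = 4.95 ms, fc = 32.15 Hz


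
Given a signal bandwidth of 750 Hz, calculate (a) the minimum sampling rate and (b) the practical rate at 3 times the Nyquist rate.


By Nyquist theorem, fs_min = 2 * fmax.
fs_min = 2 * 750 = 1500 Hz
Practical rate = 3 * fs_min = 3 * 1500 = 4500 Hz

fs_min = 1500 Hz, fs_practical = 4500 Hz


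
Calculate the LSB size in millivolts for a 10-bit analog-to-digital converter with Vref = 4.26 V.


The resolution (LSB) of an ADC is Vref / 2^n.
LSB = 4.26 / 2^10
LSB = 4.26 / 1024
LSB = 0.00416016 V = 4.16015625 mV

4.16015625 mV


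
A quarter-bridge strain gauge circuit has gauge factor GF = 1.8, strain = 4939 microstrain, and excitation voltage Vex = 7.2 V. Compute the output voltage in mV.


Quarter bridge output: Vout = (GF * epsilon * Vex) / 4.
Vout = (1.8 * 4939e-6 * 7.2) / 4
Vout = 0.06400944 / 4 V
Vout = 0.01600236 V = 16.0024 mV

16.0024 mV


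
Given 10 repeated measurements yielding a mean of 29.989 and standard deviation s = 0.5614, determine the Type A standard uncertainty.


The standard uncertainty for Type A evaluation is u = s / sqrt(n).
u = 0.5614 / sqrt(10)
u = 0.5614 / 3.1623
u = 0.1775

0.1775


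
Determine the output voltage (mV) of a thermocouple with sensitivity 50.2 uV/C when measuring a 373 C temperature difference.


The thermocouple output V = sensitivity * dT.
V = 50.2 uV/C * 373 C
V = 18724.6 uV
V = 18.725 mV

18.725 mV


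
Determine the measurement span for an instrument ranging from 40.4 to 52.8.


Span = upper range - lower range.
Span = 52.8 - (40.4)
Span = 12.4

12.4


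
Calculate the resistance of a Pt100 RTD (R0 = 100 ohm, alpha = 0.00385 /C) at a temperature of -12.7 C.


The RTD equation: Rt = R0 * (1 + alpha * T).
Rt = 100 * (1 + 0.00385 * -12.7)
Rt = 100 * (1 + -0.048895)
Rt = 100 * 0.951105
Rt = 95.111 ohm

95.111 ohm


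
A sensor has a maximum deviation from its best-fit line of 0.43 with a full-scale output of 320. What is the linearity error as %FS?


Linearity error = (max deviation / full scale) * 100%.
Linearity = (0.43 / 320) * 100
Linearity = 0.134 %FS

0.134 %FS


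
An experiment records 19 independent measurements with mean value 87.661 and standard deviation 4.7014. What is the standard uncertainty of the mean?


The standard uncertainty for Type A evaluation is u = s / sqrt(n).
u = 4.7014 / sqrt(19)
u = 4.7014 / 4.3589
u = 1.0786

1.0786


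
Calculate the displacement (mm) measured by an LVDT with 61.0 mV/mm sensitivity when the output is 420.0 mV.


Displacement = Vout / sensitivity.
d = 420.0 / 61.0
d = 6.885 mm

6.885 mm


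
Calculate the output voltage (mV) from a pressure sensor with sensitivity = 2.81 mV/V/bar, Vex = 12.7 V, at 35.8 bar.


Output = sensitivity * Vex * P.
Vout = 2.81 * 12.7 * 35.8
Vout = 35.687 * 35.8
Vout = 1277.59 mV

1277.59 mV


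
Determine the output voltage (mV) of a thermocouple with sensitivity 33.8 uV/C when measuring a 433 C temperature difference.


The thermocouple output V = sensitivity * dT.
V = 33.8 uV/C * 433 C
V = 14635.4 uV
V = 14.635 mV

14.635 mV


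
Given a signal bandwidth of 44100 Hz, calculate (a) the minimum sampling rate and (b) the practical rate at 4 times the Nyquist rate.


By Nyquist theorem, fs_min = 2 * fmax.
fs_min = 2 * 44100 = 88200 Hz
Practical rate = 4 * fs_min = 4 * 88200 = 352800 Hz

fs_min = 88200 Hz, fs_practical = 352800 Hz


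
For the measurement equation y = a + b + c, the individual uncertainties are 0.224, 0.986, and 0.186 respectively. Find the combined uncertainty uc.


For a sum of independent quantities, uc = sqrt(u1^2 + u2^2 + u3^2).
uc = sqrt(0.224^2 + 0.986^2 + 0.186^2)
uc = sqrt(0.050176 + 0.972196 + 0.034596)
uc = 1.0281

1.0281


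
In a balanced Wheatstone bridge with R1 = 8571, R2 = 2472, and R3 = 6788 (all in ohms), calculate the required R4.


At balance: R1*R4 = R2*R3, so R4 = R2*R3/R1.
R4 = 2472 * 6788 / 8571
R4 = 16779936 / 8571
R4 = 1957.76 ohm

1957.76 ohm


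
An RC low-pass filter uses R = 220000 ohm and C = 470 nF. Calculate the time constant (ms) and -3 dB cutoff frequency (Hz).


Time constant: tau = R * C.
tau = 220000 * 4.70e-07 = 0.1034 s
tau = 103.4 ms
Cutoff frequency: fc = 1 / (2*pi*R*C).
fc = 1 / (2*pi*0.1034) = 1.54 Hz

tau = 103.4 ms, fc = 1.54 Hz


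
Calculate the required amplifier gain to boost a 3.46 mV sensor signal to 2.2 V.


Gain = Vout / Vin (converting to same units).
G = 2.2 V / 3.46 mV
G = 2200.0 mV / 3.46 mV
G = 635.84

635.84


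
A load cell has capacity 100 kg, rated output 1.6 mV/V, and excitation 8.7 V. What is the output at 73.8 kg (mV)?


Vout = rated_output * Vex * (load / capacity).
Vout = 1.6 * 8.7 * (73.8 / 100)
Vout = 1.6 * 8.7 * 0.738
Vout = 10.273 mV

10.273 mV


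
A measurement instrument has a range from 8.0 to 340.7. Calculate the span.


Span = upper range - lower range.
Span = 340.7 - (8.0)
Span = 332.7

332.7


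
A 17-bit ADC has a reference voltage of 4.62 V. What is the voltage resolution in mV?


The resolution (LSB) of an ADC is Vref / 2^n.
LSB = 4.62 / 2^17
LSB = 4.62 / 131072
LSB = 3.525e-05 V = 0.0352478 mV

0.0352478 mV


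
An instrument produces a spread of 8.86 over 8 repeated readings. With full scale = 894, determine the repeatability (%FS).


Repeatability = (spread / full scale) * 100%.
R = (8.86 / 894) * 100
R = 0.991 %FS

0.991 %FS


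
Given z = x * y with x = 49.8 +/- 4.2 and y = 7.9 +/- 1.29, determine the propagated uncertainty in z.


For a product z = x*y, the relative uncertainty is:
uz/z = sqrt((ux/x)^2 + (uy/y)^2)
Relative uncertainties: ux/x = 4.2/49.8 = 0.084337
uy/y = 1.29/7.9 = 0.163291
z = 49.8 * 7.9 = 393.4
uz = 393.4 * sqrt(0.084337^2 + 0.163291^2) = 72.305

72.305


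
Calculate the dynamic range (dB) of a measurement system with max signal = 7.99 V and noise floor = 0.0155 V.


Dynamic range = 20 * log10(Vmax / Vnoise).
DR = 20 * log10(7.99 / 0.0155)
DR = 20 * log10(515.48)
DR = 54.24 dB

54.24 dB


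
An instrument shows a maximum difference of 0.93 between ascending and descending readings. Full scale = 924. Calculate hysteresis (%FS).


Hysteresis = (max difference / full scale) * 100%.
H = (0.93 / 924) * 100
H = 0.101 %FS

0.101 %FS


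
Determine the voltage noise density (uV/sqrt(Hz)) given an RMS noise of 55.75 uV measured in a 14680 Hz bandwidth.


Noise spectral density = Vrms / sqrt(BW).
NSD = 55.75 / sqrt(14680)
NSD = 55.75 / 121.161
NSD = 0.4601 uV/sqrt(Hz)

0.4601 uV/sqrt(Hz)


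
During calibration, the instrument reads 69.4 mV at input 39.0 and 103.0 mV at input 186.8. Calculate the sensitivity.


Sensitivity = (y2 - y1) / (x2 - x1).
S = (103.0 - 69.4) / (186.8 - 39.0)
S = 33.6 / 147.8
S = 0.2273 mV/unit

0.2273 mV/unit


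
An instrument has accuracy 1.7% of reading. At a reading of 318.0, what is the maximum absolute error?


Absolute error = (accuracy% / 100) * reading.
Error = (1.7 / 100) * 318.0
Error = 0.017 * 318.0
Error = 5.406

5.406


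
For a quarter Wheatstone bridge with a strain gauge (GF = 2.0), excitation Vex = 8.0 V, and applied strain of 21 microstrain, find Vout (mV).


Quarter bridge output: Vout = (GF * epsilon * Vex) / 4.
Vout = (2.0 * 21e-6 * 8.0) / 4
Vout = 0.000336 / 4 V
Vout = 8.4e-05 V = 0.084 mV

0.084 mV


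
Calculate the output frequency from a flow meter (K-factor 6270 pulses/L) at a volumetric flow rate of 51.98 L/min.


Frequency = K * Q / 60 (converting L/min to L/s).
f = 6270 * 51.98 / 60
f = 325914.6 / 60
f = 5431.91 Hz

5431.91 Hz


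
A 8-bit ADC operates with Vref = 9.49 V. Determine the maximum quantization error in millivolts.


The maximum quantization error is +/- LSB/2.
LSB = Vref / 2^n = 9.49 / 256 = 0.03707031 V
Max error = LSB / 2 = 0.03707031 / 2 = 0.01853516 V
Max error = 18.5352 mV

18.5352 mV


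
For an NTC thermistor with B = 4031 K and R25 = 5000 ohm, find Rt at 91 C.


NTC thermistor equation: Rt = R25 * exp(B * (1/T - 1/T25)).
T in Kelvin: 364.15 K, T25 = 298.15 K
1/T - 1/T25 = 1/364.15 - 1/298.15 = -0.0006079
B * (1/T - 1/T25) = 4031 * -0.0006079 = -2.4504
Rt = 5000 * exp(-2.4504) = 431.3 ohm

431.3 ohm


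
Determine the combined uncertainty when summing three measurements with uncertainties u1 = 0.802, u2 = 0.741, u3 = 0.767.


For a sum of independent quantities, uc = sqrt(u1^2 + u2^2 + u3^2).
uc = sqrt(0.802^2 + 0.741^2 + 0.767^2)
uc = sqrt(0.643204 + 0.549081 + 0.588289)
uc = 1.3344

1.3344


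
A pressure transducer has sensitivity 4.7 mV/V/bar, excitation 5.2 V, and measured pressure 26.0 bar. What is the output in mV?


Output = sensitivity * Vex * P.
Vout = 4.7 * 5.2 * 26.0
Vout = 24.44 * 26.0
Vout = 635.44 mV

635.44 mV
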